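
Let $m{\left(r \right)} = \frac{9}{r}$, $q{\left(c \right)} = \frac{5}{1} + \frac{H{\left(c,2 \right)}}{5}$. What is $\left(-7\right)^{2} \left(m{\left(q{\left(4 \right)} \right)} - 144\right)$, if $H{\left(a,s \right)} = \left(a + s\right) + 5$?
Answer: $- \frac{27979}{4} \approx -6994.8$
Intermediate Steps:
$H{\left(a,s \right)} = 5 + a + s$
$q{\left(c \right)} = \frac{32}{5} + \frac{c}{5}$ ($q{\left(c \right)} = \frac{5}{1} + \frac{5 + c + 2}{5} = 5 \cdot 1 + \left(7 + c\right) \frac{1}{5} = 5 + \left(\frac{7}{5} + \frac{c}{5}\right) = \frac{32}{5} + \frac{c}{5}$)
$\left(-7\right)^{2} \left(m{\left(q{\left(4 \right)} \right)} - 144\right) = \left(-7\right)^{2} \left(\frac{9}{\frac{32}{5} + \frac{1}{5} \cdot 4} - 144\right) = 49 \left(\frac{9}{\frac{32}{5} + \frac{4}{5}} - 144\right) = 49 \left(\frac{9}{\frac{36}{5}} - 144\right) = 49 \left(9 \cdot \frac{5}{36} - 144\right) = 49 \left(\frac{5}{4} - 144\right) = 49 \left(- \frac{571}{4}\right) = - \frac{27979}{4}$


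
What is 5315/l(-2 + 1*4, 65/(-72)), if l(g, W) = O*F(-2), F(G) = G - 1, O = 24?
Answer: -5315/72 ≈ -73.819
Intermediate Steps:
F(G) = -1 + G
l(g, W) = -72 (l(g, W) = 24*(-1 - 2) = 24*(-3) = -72)
5315/l(-2 + 1*4, 65/(-72)) = 5315/(-72) = 5315*(-1/72) = -5315/72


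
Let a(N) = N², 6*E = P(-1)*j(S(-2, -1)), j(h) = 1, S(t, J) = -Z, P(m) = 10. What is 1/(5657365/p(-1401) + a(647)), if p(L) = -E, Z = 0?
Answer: -1/2975810 ≈ -3.3604e-7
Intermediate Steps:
S(t, J) = 0 (S(t, J) = -1*0 = 0)
E = 5/3 (E = (10*1)/6 = (⅙)*10 = 5/3 ≈ 1.6667)
p(L) = -5/3 (p(L) = -1*5/3 = -5/3)
1/(5657365/p(-1401) + a(647)) = 1/(5657365/(-5/3) + 647²) = 1/(5657365*(-⅗) + 418609) = 1/(-3394419 + 418609) = 1/(-2975810) = -1/2975810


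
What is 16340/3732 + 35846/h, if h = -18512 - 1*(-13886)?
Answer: -2424518/719343 ≈ -3.3705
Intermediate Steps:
h = -4626 (h = -18512 + 13886 = -4626)
16340/3732 + 35846/h = 16340/3732 + 35846/(-4626) = 16340*(1/3732) + 35846*(-1/4626) = 4085/933 - 17923/2313 = -2424518/719343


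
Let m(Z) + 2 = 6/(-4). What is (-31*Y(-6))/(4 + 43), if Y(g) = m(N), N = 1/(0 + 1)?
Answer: 217/94 ≈ 2.3085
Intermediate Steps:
N = 1 (N = 1/1 = 1)
m(Z) = -7/2 (m(Z) = -2 + 6/(-4) = -2 + 6*(-¼) = -2 - 3/2 = -7/2)
Y(g) = -7/2
(-31*Y(-6))/(4 + 43) = (-31*(-7/2))/(4 + 43) = (217/2)/47 = (217/2)*(1/47) = 217/94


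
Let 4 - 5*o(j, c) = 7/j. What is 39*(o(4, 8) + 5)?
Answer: 4251/20 ≈ 212.55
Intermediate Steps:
o(j, c) = 4/5 - 7/(5*j)
39*(o(4, 8) + 5) = 39*((1/5)*(-7 + 4*4)/4 + 5) = 39*((1/5)*(1/4)*(-7 + 16) + 5) = 39*((1/5)*(1/4)*9 + 5) = 39*(9/20 + 5) = 39*(109/20) = 4251/20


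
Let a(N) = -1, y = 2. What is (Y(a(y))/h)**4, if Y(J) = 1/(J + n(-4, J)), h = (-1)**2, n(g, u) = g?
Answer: 1/625 ≈ 0.0016000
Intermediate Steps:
h = 1
Y(J) = 1/(-4 + J) (Y(J) = 1/(J - 4) = 1/(-4 + J))
(Y(a(y))/h)**4 = (1/(-4 - 1*1))**4 = (1/(-5))**4 = (-1/5*1)**4 = (-1/5)**4 = 1/625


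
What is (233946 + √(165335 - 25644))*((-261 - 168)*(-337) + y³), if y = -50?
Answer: 4579025058 + 19573*√139691 ≈ 4.5863e+9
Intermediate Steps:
(233946 + √(165335 - 25644))*((-261 - 168)*(-337) + y³) = (233946 + √(165335 - 25644))*((-261 - 168)*(-337) + (-50)³) = (233946 + √139691)*(-429*(-337) - 125000) = (233946 + √139691)*(144573 - 125000) = (233946 + √139691)*19573 = 4579025058 + 19573*√139691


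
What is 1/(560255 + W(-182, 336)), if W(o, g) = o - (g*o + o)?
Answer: 1/621407 ≈ 1.6093e-6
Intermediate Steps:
W(o, g) = -g*o (W(o, g) = o - (o + g*o) = o + (-o - g*o) = -g*o)
1/(560255 + W(-182, 336)) = 1/(560255 - 1*336*(-182)) = 1/(560255 + 61152) = 1/621407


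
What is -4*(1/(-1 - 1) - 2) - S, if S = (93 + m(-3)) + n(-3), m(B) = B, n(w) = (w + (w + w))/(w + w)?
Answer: -163/2 ≈ -81.500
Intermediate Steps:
n(w) = 3/2 (n(w) = (w + 2*w)/((2*w)) = (3*w)*(1/(2*w)) = 3/2)
S = 183/2 (S = (93 - 3) + 3/2 = 90 + 3/2 = 183/2 ≈ 91.500)
-4*(1/(-1 - 1) - 2) - S = -4*(1/(-1 - 1) - 2) - 1*183/2 = -4*(1/(-2) - 2) - 183/2 = -4*(-½ - 2) - 183/2 = -4*(-5/2) - 183/2 = 10 - 183/2 = -163/2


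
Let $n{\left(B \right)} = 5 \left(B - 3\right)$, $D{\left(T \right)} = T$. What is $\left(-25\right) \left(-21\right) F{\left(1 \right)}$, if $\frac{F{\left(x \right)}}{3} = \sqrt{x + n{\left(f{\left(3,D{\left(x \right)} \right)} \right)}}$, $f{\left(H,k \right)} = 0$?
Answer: $1575 i \sqrt{14} \approx 5893.1 i$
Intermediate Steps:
$n{\left(B \right)} = -15 + 5 B$ ($n{\left(B \right)} = 5 \left(-3 + B\right) = -15 + 5 B$)
$F{\left(x \right)} = 3 \sqrt{-15 + x}$ ($F{\left(x \right)} = 3 \sqrt{x + \left(-15 + 5 \cdot 0\right)} = 3 \sqrt{x + \left(-15 + 0\right)} = 3 \sqrt{x - 15} = 3 \sqrt{-15 + x}$)
$\left(-25\right) \left(-21\right) F{\left(1 \right)} = \left(-25\right) \left(-21\right) 3 \sqrt{-15 + 1} = 525 \cdot 3 \sqrt{-14} = 525 \cdot 3 i \sqrt{14} = 1575 i \sqrt{14}$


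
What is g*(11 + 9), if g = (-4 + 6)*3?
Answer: 120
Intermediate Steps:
g = 6 (g = 2*3 = 6)
g*(11 + 9) = 6*(11 + 9) = 6*20 = 120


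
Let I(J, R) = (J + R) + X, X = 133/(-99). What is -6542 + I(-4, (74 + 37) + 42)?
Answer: -633040/99 ≈ -6394.3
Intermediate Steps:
X = -133/99 (X = 133*(-1/99) = -133/99 ≈ -1.3434)
I(J, R) = -133/99 + J + R (I(J, R) = (J + R) - 133/99 = -133/99 + J + R)
-6542 + I(-4, (74 + 37) + 42) = -6542 + (-133/99 - 4 + ((74 + 37) + 42)) = -6542 + (-133/99 - 4 + (111 + 42)) = -6542 + (-133/99 - 4 + 153) = -6542 + 14618/99 = -633040/99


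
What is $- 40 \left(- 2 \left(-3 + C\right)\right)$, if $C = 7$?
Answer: $320$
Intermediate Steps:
$- 40 \left(- 2 \left(-3 + C\right)\right) = - 40 \left(- 2 \left(-3 + 7\right)\right) = - 40 \left(\left(-2\right) 4\right) = \left(-40\right) \left(-8\right) = 320$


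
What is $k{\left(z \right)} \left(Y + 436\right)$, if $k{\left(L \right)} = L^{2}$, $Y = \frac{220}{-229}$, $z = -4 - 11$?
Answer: $\frac{22415400}{229} \approx 97884.0$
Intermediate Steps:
$z = -15$
$Y = - \frac{220}{229}$ ($Y = 220 \left(- \frac{1}{229}\right) = - \frac{220}{229} \approx -0.9607$)
$k{\left(z \right)} \left(Y + 436\right) = \left(-15\right)^{2} \left(- \frac{220}{229} + 436\right) = 225 \cdot \frac{99624}{229} = \frac{22415400}{229}$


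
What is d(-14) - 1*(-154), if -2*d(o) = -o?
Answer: 147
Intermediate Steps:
d(o) = o/2 (d(o) = -(-1)*o/2 = o/2)
d(-14) - 1*(-154) = (½)*(-14) - 1*(-154) = -7 + 154 = 147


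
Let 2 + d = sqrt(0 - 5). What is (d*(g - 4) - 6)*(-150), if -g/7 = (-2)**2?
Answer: -8700 + 4800*I*sqrt(5) ≈ -8700.0 + 10733.0*I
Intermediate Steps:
d = -2 + I*sqrt(5) (d = -2 + sqrt(0 - 5) = -2 + sqrt(-5) = -2 + I*sqrt(5) ≈ -2.0 + 2.2361*I)
g = -28 (g = -7*(-2)**2 = -7*4 = -28)
(d*(g - 4) - 6)*(-150) = ((-2 + I*sqrt(5))*(-28 - 4) - 6)*(-150) = ((-2 + I*sqrt(5))*(-32) - 6)*(-150) = ((64 - 32*I*sqrt(5)) - 6)*(-150) = (58 - 32*I*sqrt(5))*(-150) = -8700 + 4800*I*sqrt(5)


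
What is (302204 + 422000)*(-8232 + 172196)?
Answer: 118743384656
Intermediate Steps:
(302204 + 422000)*(-8232 + 172196) = 724204*163964 = 118743384656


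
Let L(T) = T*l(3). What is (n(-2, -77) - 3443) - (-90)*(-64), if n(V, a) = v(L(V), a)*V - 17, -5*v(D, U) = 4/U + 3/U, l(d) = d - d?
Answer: -507102/55 ≈ -9220.0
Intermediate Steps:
l(d) = 0
L(T) = 0 (L(T) = T*0 = 0)
v(D, U) = -7/(5*U) (v(D, U) = -(4/U + 3/U)/5 = -7/(5*U))
n(V, a) = -17 - 7*V/(5*a) (n(V, a) = (-7/(5*a))*V - 17 = -7*V/(5*a) - 17 = -17 - 7*V/(5*a))
(n(-2, -77) - 3443) - (-90)*(-64) = ((-17 - 7/5*(-2)/(-77)) - 3443) - (-90)*(-64) = ((-17 - 7/5*(-2)*(-1/77)) - 3443) - 1*5760 = ((-17 - 2/55) - 3443) - 5760 = (-937/55 - 3443) - 5760 = -190302/55 - 5760 = -507102/55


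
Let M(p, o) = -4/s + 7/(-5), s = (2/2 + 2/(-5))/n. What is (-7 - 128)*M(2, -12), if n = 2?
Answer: 1989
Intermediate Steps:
s = 3/10 (s = (2/2 + 2/(-5))/2 = (2*(½) + 2*(-⅕))*(½) = (1 - ⅖)*(½) = (⅗)*(½) = 3/10 ≈ 0.30000)
M(p, o) = -221/15 (M(p, o) = -4/3/10 + 7/(-5) = -4*10/3 + 7*(-⅕) = -40/3 - 7/5 = -221/15)
(-7 - 128)*M(2, -12) = (-7 - 128)*(-221/15) = -135*(-221/15) = 1989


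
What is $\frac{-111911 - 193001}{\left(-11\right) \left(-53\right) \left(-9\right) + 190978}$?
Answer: $- \frac{304912}{185731} \approx -1.6417$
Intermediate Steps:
$\frac{-111911 - 193001}{\left(-11\right) \left(-53\right) \left(-9\right) + 190978} = \frac{-111911 - 193001}{583 \left(-9\right) + 190978} = - \frac{304912}{-5247 + 190978} = - \frac{304912}{185731}$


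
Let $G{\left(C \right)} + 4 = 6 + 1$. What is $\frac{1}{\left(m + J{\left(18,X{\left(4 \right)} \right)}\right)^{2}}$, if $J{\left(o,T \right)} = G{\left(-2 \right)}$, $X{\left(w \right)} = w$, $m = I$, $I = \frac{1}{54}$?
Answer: $\frac{2916}{26569} \approx 0.10975$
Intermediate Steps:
$G{\left(C \right)} = 3$ ($G{\left(C \right)} = -4 + \left(6 + 1\right) = -4 + 7 = 3$)
$I = \frac{1}{54} \approx 0.018519$
$m = \frac{1}{54} \approx 0.018519$
$J{\left(o,T \right)} = 3$
$\frac{1}{\left(m + J{\left(18,X{\left(4 \right)} \right)}\right)^{2}} = \frac{1}{\left(\frac{1}{54} + 3\right)^{2}} = \frac{1}{\left(\frac{163}{54}\right)^{2}} = \frac{1}{\frac{26569}{2916}} = \frac{2916}{26569}$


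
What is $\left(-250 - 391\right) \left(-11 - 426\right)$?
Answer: $280117$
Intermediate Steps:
$\left(-250 - 391\right) \left(-11 - 426\right) = \left(-641\right) \left(-437\right) = 280117$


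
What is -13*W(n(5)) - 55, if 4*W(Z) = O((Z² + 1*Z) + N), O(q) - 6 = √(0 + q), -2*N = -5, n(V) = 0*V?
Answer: -149/2 - 13*√10/8 ≈ -79.639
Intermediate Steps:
n(V) = 0
N = 5/2 (N = -½*(-5) = 5/2 ≈ 2.5000)
O(q) = 6 + √q (O(q) = 6 + √(0 + q) = 6 + √q)
W(Z) = 3/2 + √(5/2 + Z + Z²)/4 (W(Z) = (6 + √((Z² + 1*Z) + 5/2))/4 = (6 + √((Z² + Z) + 5/2))/4 = (6 + √((Z + Z²) + 5/2))/4 = (6 + √(5/2 + Z + Z²))/4 = 3/2 + √(5/2 + Z + Z²)/4)
-13*W(n(5)) - 55 = -13*(3/2 + √(10 + 4*0 + 4*0²)/8) - 55 = -13*(3/2 + √(10 + 0 + 4*0)/8) - 55 = -13*(3/2 + √(10 + 0 + 0)/8) - 55 = -13*(3/2 + √10/8) - 55 = (-39/2 - 13*√10/8) - 55 = -149/2 - 13*√10/8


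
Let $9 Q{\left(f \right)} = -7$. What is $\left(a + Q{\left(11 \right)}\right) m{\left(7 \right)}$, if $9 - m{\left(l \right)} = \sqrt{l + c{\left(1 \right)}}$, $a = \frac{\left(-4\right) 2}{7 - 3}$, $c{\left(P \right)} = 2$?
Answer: $- \frac{50}{3} \approx -16.667$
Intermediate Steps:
$Q{\left(f \right)} = - \frac{7}{9}$ ($Q{\left(f \right)} = \frac{1}{9} \left(-7\right) = - \frac{7}{9}$)
$a = -2$ ($a = - \frac{8}{4} = \left(-8\right) \frac{1}{4} = -2$)
$m{\left(l \right)} = 9 - \sqrt{2 + l}$ ($m{\left(l \right)} = 9 - \sqrt{l + 2} = 9 - \sqrt{2 + l}$)
$\left(a + Q{\left(11 \right)}\right) m{\left(7 \right)} = \left(-2 - \frac{7}{9}\right) \left(9 - \sqrt{2 + 7}\right) = - \frac{25 \left(9 - \sqrt{9}\right)}{9} = - \frac{25 \left(9 - 3\right)}{9} = \left(- \frac{25}{9}\right) 6 = - \frac{50}{3}$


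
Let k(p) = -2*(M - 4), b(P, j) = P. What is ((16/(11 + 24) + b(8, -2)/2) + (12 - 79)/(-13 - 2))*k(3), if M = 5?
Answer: -1874/105 ≈ -17.848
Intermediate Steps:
k(p) = -2 (k(p) = -2*(5 - 4) = -2*1 = -2)
((16/(11 + 24) + b(8, -2)/2) + (12 - 79)/(-13 - 2))*k(3) = ((16/(11 + 24) + 8/2) + (12 - 79)/(-13 - 2))*(-2) = ((16/35 + 8*(½)) - 67/(-15))*(-2) = ((16*(1/35) + 4) - 67*(-1/15))*(-2) = ((16/35 + 4) + 67/15)*(-2) = (156/35 + 67/15)*(-2) = (937/105)*(-2) = -1874/105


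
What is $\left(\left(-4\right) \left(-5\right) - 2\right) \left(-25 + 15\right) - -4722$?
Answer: $4542$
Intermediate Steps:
$\left(\left(-4\right) \left(-5\right) - 2\right) \left(-25 + 15\right) - -4722 = \left(20 - 2\right) \left(-10\right) + 4722 = 18 \left(-10\right) + 4722 = -180 + 4722 = 4542$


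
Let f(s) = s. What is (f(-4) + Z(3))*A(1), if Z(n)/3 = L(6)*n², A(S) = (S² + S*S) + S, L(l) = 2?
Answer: 150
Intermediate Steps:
A(S) = S + 2*S² (A(S) = (S² + S²) + S = 2*S² + S = S + 2*S²)
Z(n) = 6*n² (Z(n) = 3*(2*n²) = 6*n²)
(f(-4) + Z(3))*A(1) = (-4 + 6*3²)*(1*(1 + 2*1)) = (-4 + 6*9)*(1*(1 + 2)) = (-4 + 54)*(1*3) = 50*3 = 150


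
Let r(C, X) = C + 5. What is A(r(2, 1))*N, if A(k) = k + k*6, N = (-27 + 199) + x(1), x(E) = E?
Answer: 8477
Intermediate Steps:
r(C, X) = 5 + C
N = 173 (N = (-27 + 199) + 1 = 172 + 1 = 173)
A(k) = 7*k (A(k) = k + 6*k = 7*k)
A(r(2, 1))*N = (7*(5 + 2))*173 = (7*7)*173 = 49*173 = 8477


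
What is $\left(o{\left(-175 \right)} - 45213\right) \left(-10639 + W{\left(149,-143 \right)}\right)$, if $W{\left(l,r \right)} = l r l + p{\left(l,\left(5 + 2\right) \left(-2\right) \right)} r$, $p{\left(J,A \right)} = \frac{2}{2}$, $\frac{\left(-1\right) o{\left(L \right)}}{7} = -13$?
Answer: $143737259050$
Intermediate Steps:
$o{\left(L \right)} = 91$ ($o{\left(L \right)} = \left(-7\right) \left(-13\right) = 91$)
$p{\left(J,A \right)} = 1$ ($p{\left(J,A \right)} = 2 \cdot \frac{1}{2} = 1$)
$W{\left(l,r \right)} = r + r l^{2}$ ($W{\left(l,r \right)} = l r l + 1 r = r l^{2} + r = r + r l^{2}$)
$\left(o{\left(-175 \right)} - 45213\right) \left(-10639 + W{\left(149,-143 \right)}\right) = \left(91 - 45213\right) \left(-10639 - 143 \left(1 + 149^{2}\right)\right) = - 45122 \left(-10639 - 143 \left(1 + 22201\right)\right) = - 45122 \left(-10639 - 3174886\right) = \left(-45122\right) \left(-3185525\right) = 143737259050$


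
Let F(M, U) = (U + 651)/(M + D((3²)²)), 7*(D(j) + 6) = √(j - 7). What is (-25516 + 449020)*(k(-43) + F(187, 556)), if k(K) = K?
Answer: -24698483084448/1605215 - 3578185296*√74/1605215 ≈ -1.5406e+7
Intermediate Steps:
D(j) = -6 + √(-7 + j)/7 (D(j) = -6 + √(j - 7)/7 = -6 + √(-7 + j)/7)
F(M, U) = (651 + U)/(-6 + M + √74/7) (F(M, U) = (U + 651)/(M + (-6 + √(-7 + (3²)²)/7)) = (651 + U)/(M + (-6 + √(-7 + 9²)/7)) = (651 + U)/(M + (-6 + √(-7 + 81)/7)) = (651 + U)/(M + (-6 + √74/7)) = (651 + U)/(-6 + M + √74/7))
(-25516 + 449020)*(k(-43) + F(187, 556)) = (-25516 + 449020)*(-43 + 7*(651 + 556)/(-42 + √74 + 7*187)) = 423504*(-43 + 7*1207/(-42 + √74 + 1309)) = 423504*(-43 + 7*1207/(1267 + √74)) = 423504*(-43 + 8449/(1267 + √74)) = -18210672 + 3578185296/(1267 + √74)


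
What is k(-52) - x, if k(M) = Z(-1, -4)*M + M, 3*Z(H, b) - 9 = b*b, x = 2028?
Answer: -7540/3 ≈ -2513.3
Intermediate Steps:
Z(H, b) = 3 + b²/3 (Z(H, b) = 3 + (b*b)/3 = 3 + b²/3)
k(M) = 28*M/3 (k(M) = (3 + (⅓)*(-4)²)*M + M = (3 + (⅓)*16)*M + M = (3 + 16/3)*M + M = 25*M/3 + M = 28*M/3)
k(-52) - x = (28/3)*(-52) - 1*2028 = -1456/3 - 2028 = -7540/3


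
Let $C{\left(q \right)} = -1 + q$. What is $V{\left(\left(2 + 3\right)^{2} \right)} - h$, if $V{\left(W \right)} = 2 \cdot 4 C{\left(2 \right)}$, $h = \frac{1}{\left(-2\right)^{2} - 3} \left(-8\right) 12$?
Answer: $104$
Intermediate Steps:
$h = -96$ ($h = \frac{1}{4 - 3} \left(-8\right) 12 = 1^{-1} \left(-8\right) 12 = 1 \left(-8\right) 12 = \left(-8\right) 12 = -96$)
$V{\left(W \right)} = 8$ ($V{\left(W \right)} = 2 \cdot 4 \left(-1 + 2\right) = 8 \cdot 1 = 8$)
$V{\left(\left(2 + 3\right)^{2} \right)} - h = 8 - -96 = 8 + 96 = 104$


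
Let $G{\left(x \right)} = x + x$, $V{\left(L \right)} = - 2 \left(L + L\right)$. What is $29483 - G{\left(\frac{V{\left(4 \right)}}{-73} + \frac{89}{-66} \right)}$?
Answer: $\frac{71029988}{2409} \approx 29485.0$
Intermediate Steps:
$V{\left(L \right)} = - 4 L$ ($V{\left(L \right)} = - 2 \cdot 2 L = - 4 L$)
$G{\left(x \right)} = 2 x$
$29483 - G{\left(\frac{V{\left(4 \right)}}{-73} + \frac{89}{-66} \right)} = 29483 - 2 \left(\frac{\left(-4\right) 4}{-73} + \frac{89}{-66}\right) = 29483 - 2 \left(\left(-16\right) \left(- \frac{1}{73}\right) + 89 \left(- \frac{1}{66}\right)\right) = 29483 - 2 \left(\frac{16}{73} - \frac{89}{66}\right) = 29483 - 2 \left(- \frac{5441}{4818}\right) = 29483 - - \frac{5441}{2409} = 29483 + \frac{5441}{2409} = \frac{71029988}{2409}$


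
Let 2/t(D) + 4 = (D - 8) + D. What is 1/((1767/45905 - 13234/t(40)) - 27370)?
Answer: -45905/21911648263 ≈ -2.0950e-6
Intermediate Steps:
t(D) = 2/(-12 + 2*D) (t(D) = 2/(-4 + ((D - 8) + D)) = 2/(-4 + ((-8 + D) + D)) = 2/(-4 + (-8 + 2*D)) = 2/(-12 + 2*D))
1/((1767/45905 - 13234/t(40)) - 27370) = 1/((1767/45905 - 13234/(1/(-6 + 40))) - 27370) = 1/((1767*(1/45905) - 13234/(1/34)) - 27370) = 1/((1767/45905 - 13234/1/34) - 27370) = 1/((1767/45905 - 13234*34) - 27370) = 1/((1767/45905 - 449956) - 27370) = 1/(-20655228413/45905 - 27370) = 1/(-21911648263/45905) = -45905/21911648263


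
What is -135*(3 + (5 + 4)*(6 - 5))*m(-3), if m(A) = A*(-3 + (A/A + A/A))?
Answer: -4860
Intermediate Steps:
m(A) = -A (m(A) = A*(-3 + (1 + 1)) = A*(-3 + 2) = A*(-1) = -A)
-135*(3 + (5 + 4)*(6 - 5))*m(-3) = -135*(3 + (5 + 4)*(6 - 5))*(-1*(-3)) = -135*(3 + 9*1)*3 = -135*(3 + 9)*3 = -1620*3 = -135*36 = -4860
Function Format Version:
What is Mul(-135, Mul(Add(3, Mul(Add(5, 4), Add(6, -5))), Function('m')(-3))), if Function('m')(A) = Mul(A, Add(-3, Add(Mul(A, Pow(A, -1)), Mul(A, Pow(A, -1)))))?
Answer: -4860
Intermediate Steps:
Function('m')(A) = Mul(-1, A) (Function('m')(A) = Mul(A, Add(-3, Add(1, 1))) = Mul(A, Add(-3, 2)) = Mul(A, -1) = Mul(-1, A))
Mul(-135, Mul(Add(3, Mul(Add(5, 4), Add(6, -5))), Function('m')(-3))) = Mul(-135, Mul(Add(3, Mul(Add(5, 4), Add(6, -5))), Mul(-1, -3))) = Mul(-135, Mul(Add(3, Mul(9, 1)), 3)) = Mul(-135, Mul(Add(3, 9), 3)) = Mul(-135, Mul(12, 3)) = Mul(-135, 36) = -4860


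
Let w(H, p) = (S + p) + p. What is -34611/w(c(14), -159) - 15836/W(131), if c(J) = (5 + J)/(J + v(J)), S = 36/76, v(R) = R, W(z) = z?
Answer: -3130603/263441 ≈ -11.884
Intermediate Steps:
S = 9/19 (S = 36*(1/76) = 9/19 ≈ 0.47368)
c(J) = (5 + J)/(2*J) (c(J) = (5 + J)/(J + J) = (5 + J)/((2*J)) = (5 + J)*(1/(2*J)) = (5 + J)/(2*J))
w(H, p) = 9/19 + 2*p (w(H, p) = (9/19 + p) + p = 9/19 + 2*p)
-34611/w(c(14), -159) - 15836/W(131) = -34611/(9/19 + 2*(-159)) - 15836/131 = -34611/(9/19 - 318) - 15836*1/131 = -34611/(-6033/19) - 15836/131 = -34611*(-19/6033) - 15836/131 = 219203/2011 - 15836/131 = -3130603/263441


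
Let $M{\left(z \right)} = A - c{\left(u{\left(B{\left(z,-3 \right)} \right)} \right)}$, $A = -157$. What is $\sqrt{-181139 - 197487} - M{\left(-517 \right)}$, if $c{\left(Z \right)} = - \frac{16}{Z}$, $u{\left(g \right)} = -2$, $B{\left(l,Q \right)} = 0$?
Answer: $165 + i \sqrt{378626} \approx 165.0 + 615.33 i$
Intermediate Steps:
$M{\left(z \right)} = -165$ ($M{\left(z \right)} = -157 - - \frac{16}{-2} = -157 - \left(-16\right) \left(- \frac{1}{2}\right) = -157 - 8 = -165$)
$\sqrt{-181139 - 197487} - M{\left(-517 \right)} = \sqrt{-181139 - 197487} - -165 = \sqrt{-378626} + 165 = i \sqrt{378626} + 165 = 165 + i \sqrt{378626}$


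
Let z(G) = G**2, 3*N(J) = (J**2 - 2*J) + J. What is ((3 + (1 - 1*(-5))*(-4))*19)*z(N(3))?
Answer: -1596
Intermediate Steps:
N(J) = -J/3 + J**2/3 (N(J) = ((J**2 - 2*J) + J)/3 = (J**2 - J)/3 = -J/3 + J**2/3)
((3 + (1 - 1*(-5))*(-4))*19)*z(N(3)) = ((3 + (1 - 1*(-5))*(-4))*19)*((1/3)*3*(-1 + 3))**2 = ((3 + (1 + 5)*(-4))*19)*((1/3)*3*2)**2 = ((3 + 6*(-4))*19)*2**2 = ((3 - 24)*19)*4 = -21*19*4 = -399*4 = -1596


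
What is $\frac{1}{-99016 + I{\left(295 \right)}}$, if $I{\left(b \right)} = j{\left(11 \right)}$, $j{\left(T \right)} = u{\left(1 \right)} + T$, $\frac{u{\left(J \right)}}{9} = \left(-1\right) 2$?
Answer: $- \frac{1}{99023} \approx -1.0099 \cdot 10^{-5}$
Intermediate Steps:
$u{\left(J \right)} = -18$ ($u{\left(J \right)} = 9 \left(\left(-1\right) 2\right) = 9 \left(-2\right) = -18$)
$j{\left(T \right)} = -18 + T$
$I{\left(b \right)} = -7$ ($I{\left(b \right)} = -18 + 11 = -7$)
$\frac{1}{-99016 + I{\left(295 \right)}} = \frac{1}{-99016 - 7} = \frac{1}{-99023} = - \frac{1}{99023}$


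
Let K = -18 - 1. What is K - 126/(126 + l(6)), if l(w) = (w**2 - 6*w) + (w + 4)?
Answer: -1355/68 ≈ -19.926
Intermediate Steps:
l(w) = 4 + w**2 - 5*w (l(w) = (w**2 - 6*w) + (4 + w) = 4 + w**2 - 5*w)
K = -19
K - 126/(126 + l(6)) = -19 - 126/(126 + (4 + 6**2 - 5*6)) = -19 - 126/(126 + (4 + 36 - 30)) = -19 - 126/(126 + 10) = -19 - 126/136 = -19 + (1/136)*(-126) = -19 - 63/68 = -1355/68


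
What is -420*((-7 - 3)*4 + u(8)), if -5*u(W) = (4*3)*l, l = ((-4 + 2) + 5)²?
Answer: 25872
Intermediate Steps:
l = 9 (l = (-2 + 5)² = 3² = 9)
u(W) = -108/5 (u(W) = -4*3*9/5 = -12*9/5 = -⅕*108 = -108/5)
-420*((-7 - 3)*4 + u(8)) = -420*((-7 - 3)*4 - 108/5) = -420*(-10*4 - 108/5) = -420*(-40 - 108/5) = -420*(-308/5) = 25872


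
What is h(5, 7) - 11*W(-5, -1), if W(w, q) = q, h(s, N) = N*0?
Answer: 11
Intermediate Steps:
h(s, N) = 0
h(5, 7) - 11*W(-5, -1) = 0 - 11*(-1) = 0 + 11 = 11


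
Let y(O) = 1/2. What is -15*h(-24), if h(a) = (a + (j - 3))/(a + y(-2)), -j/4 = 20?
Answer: -3210/47 ≈ -68.298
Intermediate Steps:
j = -80 (j = -4*20 = -80)
y(O) = ½
h(a) = (-83 + a)/(½ + a) (h(a) = (a + (-80 - 3))/(a + ½) = (a - 83)/(½ + a) = (-83 + a)/(½ + a))
-15*h(-24) = -30*(-83 - 24)/(1 + 2*(-24)) = -30*(-107)/(1 - 48) = -30*(-107)/(-47) = -30*(-1)*(-107)/47 = -15*214/47 = -3210/47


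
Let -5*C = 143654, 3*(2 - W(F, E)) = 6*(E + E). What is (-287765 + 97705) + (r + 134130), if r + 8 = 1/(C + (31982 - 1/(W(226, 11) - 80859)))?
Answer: -73565554758513/1315126661 ≈ -55938.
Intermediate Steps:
W(F, E) = 2 - 4*E (W(F, E) = 2 - 2*(E + E) = 2 - 2*2*E = 2 - 4*E)
C = -143654/5 (C = -1/5*143654 = -143654/5 ≈ -28731.)
r = -10520608783/1315126661 (r = -8 + 1/(-143654/5 + (31982 - 1/((2 - 4*11) - 80859))) = -8 + 1/(-143654/5 + (31982 - 1/((2 - 44) - 80859))) = -8 + 1/(-143654/5 + (31982 - 1/(-42 - 80859))) = -8 + 1/(-143654/5 + (31982 - 1/(-80901))) = -8 + 1/(-143654/5 + (31982 - 1*(-1/80901))) = -8 + 1/(-143654/5 + (31982 + 1/80901)) = -8 + 1/(-143654/5 + 2587375783/80901) = -8 + 1/(1315126661/404505) = -8 + 404505/1315126661 = -10520608783/1315126661 ≈ -7.9997)
(-287765 + 97705) + (r + 134130) = (-287765 + 97705) + (-10520608783/1315126661 + 134130) = -190060 + 176387418431147/1315126661 = -73565554758513/1315126661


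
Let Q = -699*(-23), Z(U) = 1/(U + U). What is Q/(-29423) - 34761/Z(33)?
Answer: -67503027675/29423 ≈ -2.2942e+6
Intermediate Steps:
Z(U) = 1/(2*U)
Q = 16077
Q/(-29423) - 34761/Z(33) = 16077/(-29423) - 34761/((½)/33) = 16077*(-1/29423) - 34761/((½)*(1/33)) = -16077/29423 - 34761/1/66 = -16077/29423 - 34761*66 = -16077/29423 - 2294226 = -67503027675/29423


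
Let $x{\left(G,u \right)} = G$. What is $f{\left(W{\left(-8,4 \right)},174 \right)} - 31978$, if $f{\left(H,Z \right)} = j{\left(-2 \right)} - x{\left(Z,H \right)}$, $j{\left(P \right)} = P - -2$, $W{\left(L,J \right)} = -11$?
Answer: $-32152$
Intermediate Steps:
$j{\left(P \right)} = 2 + P$ ($j{\left(P \right)} = P + 2 = 2 + P$)
$f{\left(H,Z \right)} = - Z$ ($f{\left(H,Z \right)} = \left(2 - 2\right) - Z = 0 - Z = - Z$)
$f{\left(W{\left(-8,4 \right)},174 \right)} - 31978 = \left(-1\right) 174 - 31978 = -174 - 31978 = -32152$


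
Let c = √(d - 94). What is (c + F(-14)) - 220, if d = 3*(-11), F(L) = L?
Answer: -234 + I*√127 ≈ -234.0 + 11.269*I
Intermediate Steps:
d = -33
c = I*√127 (c = √(-33 - 94) = √(-127) = I*√127 ≈ 11.269*I)
(c + F(-14)) - 220 = (I*√127 - 14) - 220 = (-14 + I*√127) - 220 = -234 + I*√127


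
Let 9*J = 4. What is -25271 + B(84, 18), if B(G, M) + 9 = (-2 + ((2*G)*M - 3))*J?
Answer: -215444/9 ≈ -23938.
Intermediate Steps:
J = 4/9 (J = (⅑)*4 = 4/9 ≈ 0.44444)
B(G, M) = -101/9 + 8*G*M/9 (B(G, M) = -9 + (-2 + ((2*G)*M - 3))*(4/9) = -9 + (-2 + (2*G*M - 3))*(4/9) = -9 + (-2 + (-3 + 2*G*M))*(4/9) = -9 + (-5 + 2*G*M)*(4/9) = -9 + (-20/9 + 8*G*M/9) = -101/9 + 8*G*M/9)
-25271 + B(84, 18) = -25271 + (-101/9 + (8/9)*84*18) = -25271 + (-101/9 + 1344) = -25271 + 11995/9 = -215444/9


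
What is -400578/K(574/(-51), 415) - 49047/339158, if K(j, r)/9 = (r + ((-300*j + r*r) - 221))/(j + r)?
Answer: -933811693913057/9122233352706 ≈ -102.37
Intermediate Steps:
K(j, r) = 9*(-221 + r + r² - 300*j)/(j + r) (K(j, r) = 9*((r + ((-300*j + r*r) - 221))/(j + r)) = 9*((r + ((-300*j + r²) - 221))/(j + r)) = 9*((r + ((r² - 300*j) - 221))/(j + r)) = 9*((r + (-221 + r² - 300*j))/(j + r)) = 9*((-221 + r + r² - 300*j)/(j + r)) = 9*(-221 + r + r² - 300*j)/(j + r))
-400578/K(574/(-51), 415) - 49047/339158 = -400578*(574/(-51) + 415)/(9*(-221 + 415 + 415² - 172200/(-51))) - 49047/339158 = -400578*(574*(-1/51) + 415)/(9*(-221 + 415 + 172225 - 172200*(-1)/51)) - 49047*1/339158 = -400578*(-574/51 + 415)/(9*(-221 + 415 + 172225 - 300*(-574/51))) - 49047/339158 = -400578*20591/(459*(-221 + 415 + 172225 + 57400/17)) - 49047/339158 = -400578/(9*(51/20591)*(2988523/17)) - 49047/339158 = -400578/80690121/20591 - 49047/339158 = -400578*20591/80690121 - 49047/339158 = -2749433866/26896707 - 49047/339158 = -933811693913057/9122233352706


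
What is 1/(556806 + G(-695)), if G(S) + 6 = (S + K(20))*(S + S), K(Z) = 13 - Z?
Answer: 1/1532580 ≈ 6.5249e-7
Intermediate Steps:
G(S) = -6 + 2*S*(-7 + S) (G(S) = -6 + (S + (13 - 1*20))*(S + S) = -6 + (S + (13 - 20))*(2*S) = -6 + (S - 7)*(2*S) = -6 + (-7 + S)*(2*S) = -6 + 2*S*(-7 + S))
1/(556806 + G(-695)) = 1/(556806 + (-6 - 14*(-695) + 2*(-695)**2)) = 1/(556806 + (-6 + 9730 + 2*483025)) = 1/(556806 + (-6 + 9730 + 966050)) = 1/(556806 + 975774) = 1/1532580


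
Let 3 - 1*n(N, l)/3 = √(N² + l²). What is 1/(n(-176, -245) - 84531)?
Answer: -28174/2381049825 + √91001/2381049825 ≈ -1.1706e-5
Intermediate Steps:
n(N, l) = 9 - 3*√(N² + l²)
1/(n(-176, -245) - 84531) = 1/((9 - 3*√((-176)² + (-245)²)) - 84531) = 1/((9 - 3*√(30976 + 60025)) - 84531) = 1/((9 - 3*√91001) - 84531) = 1/(-84522 - 3*√91001)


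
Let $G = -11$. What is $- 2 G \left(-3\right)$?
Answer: $-66$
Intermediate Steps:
$- 2 G \left(-3\right) = \left(-2\right) \left(-11\right) \left(-3\right) = 22 \left(-3\right) = -66$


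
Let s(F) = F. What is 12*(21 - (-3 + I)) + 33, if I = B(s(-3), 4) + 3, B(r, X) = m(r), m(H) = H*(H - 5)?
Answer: -3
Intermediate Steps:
m(H) = H*(-5 + H)
B(r, X) = r*(-5 + r)
I = 27 (I = -3*(-5 - 3) + 3 = -3*(-8) + 3 = 24 + 3 = 27)
12*(21 - (-3 + I)) + 33 = 12*(21 - (-3 + 27)) + 33 = 12*(21 - 1*24) + 33 = 12*(21 - 24) + 33 = 12*(-3) + 33 = -36 + 33 = -3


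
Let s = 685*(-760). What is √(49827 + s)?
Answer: I*√470773 ≈ 686.13*I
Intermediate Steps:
s = -520600
√(49827 + s) = √(49827 - 520600) = √(-470773) = I*√470773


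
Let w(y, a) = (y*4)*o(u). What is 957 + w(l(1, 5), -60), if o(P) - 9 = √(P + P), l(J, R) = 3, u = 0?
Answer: 1065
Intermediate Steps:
o(P) = 9 + √2*√P (o(P) = 9 + √(P + P) = 9 + √(2*P) = 9 + √2*√P)
w(y, a) = 36*y (w(y, a) = (y*4)*(9 + √2*√0) = (4*y)*(9 + √2*0) = (4*y)*(9 + 0) = (4*y)*9 = 36*y)
957 + w(l(1, 5), -60) = 957 + 36*3 = 957 + 108 = 1065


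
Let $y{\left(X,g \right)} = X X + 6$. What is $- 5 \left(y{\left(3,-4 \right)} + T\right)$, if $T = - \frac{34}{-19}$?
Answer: $- \frac{1595}{19} \approx -83.947$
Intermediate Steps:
$T = \frac{34}{19}$ ($T = \left(-34\right) \left(- \frac{1}{19}\right) = \frac{34}{19} \approx 1.7895$)
$y{\left(X,g \right)} = 6 + X^{2}$ ($y{\left(X,g \right)} = X^{2} + 6 = 6 + X^{2}$)
$- 5 \left(y{\left(3,-4 \right)} + T\right) = - 5 \left(\left(6 + 3^{2}\right) + \frac{34}{19}\right) = - 5 \left(\left(6 + 9\right) + \frac{34}{19}\right) = - 5 \left(15 + \frac{34}{19}\right) = \left(-5\right) \frac{319}{19} = - \frac{1595}{19}$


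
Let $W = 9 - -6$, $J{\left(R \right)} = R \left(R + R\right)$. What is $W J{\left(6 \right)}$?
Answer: $1080$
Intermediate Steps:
$J{\left(R \right)} = 2 R^{2}$ ($J{\left(R \right)} = R 2 R = 2 R^{2}$)
$W = 15$ ($W = 9 + 6 = 15$)
$W J{\left(6 \right)} = 15 \cdot 2 \cdot 6^{2} = 15 \cdot 2 \cdot 36 = 15 \cdot 72 = 1080$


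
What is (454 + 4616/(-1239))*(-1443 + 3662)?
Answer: 176851130/177 ≈ 9.9916e+5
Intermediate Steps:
(454 + 4616/(-1239))*(-1443 + 3662) = (454 + 4616*(-1/1239))*2219 = (454 - 4616/1239)*2219 = (557890/1239)*2219 = 176851130/177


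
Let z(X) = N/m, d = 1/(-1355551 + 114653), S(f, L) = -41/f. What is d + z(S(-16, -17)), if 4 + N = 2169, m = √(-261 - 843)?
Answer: -1/1240898 - 2165*I*√69/276 ≈ -8.0587e-7 - 65.159*I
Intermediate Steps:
m = 4*I*√69 (m = √(-1104) = 4*I*√69 ≈ 33.227*I)
N = 2165 (N = -4 + 2169 = 2165)
d = -1/1240898 (d = 1/(-1240898) = -1/1240898 ≈ -8.0587e-7)
z(X) = -2165*I*√69/276 (z(X) = 2165/((4*I*√69)) = 2165*(-I*√69/276) = -2165*I*√69/276)
d + z(S(-16, -17)) = -1/1240898 - 2165*I*√69/276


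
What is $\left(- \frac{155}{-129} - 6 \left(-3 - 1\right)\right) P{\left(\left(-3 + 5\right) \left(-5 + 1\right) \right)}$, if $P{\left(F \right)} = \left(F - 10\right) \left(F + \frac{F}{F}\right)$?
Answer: $\frac{136542}{43} \approx 3175.4$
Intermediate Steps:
$P{\left(F \right)} = \left(1 + F\right) \left(-10 + F\right)$ ($P{\left(F \right)} = \left(-10 + F\right) \left(F + 1\right) = \left(-10 + F\right) \left(1 + F\right) = \left(1 + F\right) \left(-10 + F\right)$)
$\left(- \frac{155}{-129} - 6 \left(-3 - 1\right)\right) P{\left(\left(-3 + 5\right) \left(-5 + 1\right) \right)} = \left(- \frac{155}{-129} - 6 \left(-3 - 1\right)\right) \left(-10 + \left(\left(-3 + 5\right) \left(-5 + 1\right)\right)^{2} - 9 \left(-3 + 5\right) \left(-5 + 1\right)\right) = \left(\left(-155\right) \left(- \frac{1}{129}\right) - -24\right) \left(-10 + \left(2 \left(-4\right)\right)^{2} - 9 \cdot 2 \left(-4\right)\right) = \left(\frac{155}{129} + 24\right) \left(-10 + \left(-8\right)^{2} - -72\right) = \frac{3251 \left(-10 + 64 + 72\right)}{129} = \frac{3251}{129} \cdot 126 = \frac{136542}{43}$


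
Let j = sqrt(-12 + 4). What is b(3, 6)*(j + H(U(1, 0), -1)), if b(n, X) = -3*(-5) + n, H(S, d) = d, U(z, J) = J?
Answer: -18 + 36*I*sqrt(2) ≈ -18.0 + 50.912*I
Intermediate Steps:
b(n, X) = 15 + n
j = 2*I*sqrt(2) (j = sqrt(-8) = 2*I*sqrt(2) ≈ 2.8284*I)
b(3, 6)*(j + H(U(1, 0), -1)) = (15 + 3)*(2*I*sqrt(2) - 1) = 18*(-1 + 2*I*sqrt(2)) = -18 + 36*I*sqrt(2)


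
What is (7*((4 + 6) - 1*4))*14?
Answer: 588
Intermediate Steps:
(7*((4 + 6) - 1*4))*14 = (7*(10 - 4))*14 = (7*6)*14 = 42*14 = 588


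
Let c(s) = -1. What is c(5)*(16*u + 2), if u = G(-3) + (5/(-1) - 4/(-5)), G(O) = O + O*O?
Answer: -154/5 ≈ -30.800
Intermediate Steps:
G(O) = O + O**2
u = 9/5 (u = -3*(1 - 3) + (5/(-1) - 4/(-5)) = -3*(-2) + (5*(-1) - 4*(-1/5)) = 6 + (-5 + 4/5) = 6 - 21/5 = 9/5 ≈ 1.8000)
c(5)*(16*u + 2) = -(16*(9/5) + 2) = -(144/5 + 2) = -1*154/5 = -154/5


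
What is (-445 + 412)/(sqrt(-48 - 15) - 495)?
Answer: 1815/27232 + 11*I*sqrt(7)/27232 ≈ 0.06665 + 0.0010687*I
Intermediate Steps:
(-445 + 412)/(sqrt(-48 - 15) - 495) = -33/(sqrt(-63) - 495) = -33/(3*I*sqrt(7) - 495) = -33/(-495 + 3*I*sqrt(7))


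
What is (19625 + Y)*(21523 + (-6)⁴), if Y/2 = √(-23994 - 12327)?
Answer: 447822875 + 45638*I*√36321 ≈ 4.4782e+8 + 8.6977e+6*I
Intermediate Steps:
Y = 2*I*√36321 (Y = 2*√(-23994 - 12327) = 2*√(-36321) = 2*(I*√36321) = 2*I*√36321 ≈ 381.16*I)
(19625 + Y)*(21523 + (-6)⁴) = (19625 + 2*I*√36321)*(21523 + (-6)⁴) = (19625 + 2*I*√36321)*(21523 + 1296) = (19625 + 2*I*√36321)*22819 = 447822875 + 45638*I*√36321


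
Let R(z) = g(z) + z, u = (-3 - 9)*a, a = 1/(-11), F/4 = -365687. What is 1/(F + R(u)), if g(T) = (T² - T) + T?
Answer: -121/176992232 ≈ -6.8365e-7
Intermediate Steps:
F = -1462748 (F = 4*(-365687) = -1462748)
g(T) = T²
a = -1/11 ≈ -0.090909
u = 12/11 (u = (-3 - 9)*(-1/11) = -12*(-1/11) = 12/11 ≈ 1.0909)
R(z) = z + z² (R(z) = z² + z = z + z²)
1/(F + R(u)) = 1/(-1462748 + 12*(1 + 12/11)/11) = 1/(-1462748 + (12/11)*(23/11)) = 1/(-1462748 + 276/121) = 1/(-176992232/121) = -121/176992232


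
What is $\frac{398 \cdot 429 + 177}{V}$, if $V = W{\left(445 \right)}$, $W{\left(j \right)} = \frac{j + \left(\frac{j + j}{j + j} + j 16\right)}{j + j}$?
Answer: $\frac{25352985}{1261} \approx 20105.0$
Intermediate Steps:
$W{\left(j \right)} = \frac{1 + 17 j}{2 j}$ ($W{\left(j \right)} = \frac{j + \left(\frac{2 j}{2 j} + 16 j\right)}{2 j} = \left(j + \left(2 j \frac{1}{2 j} + 16 j\right)\right) \frac{1}{2 j} = \left(j + \left(1 + 16 j\right)\right) \frac{1}{2 j} = \left(1 + 17 j\right) \frac{1}{2 j} = \frac{1 + 17 j}{2 j}$)
$V = \frac{3783}{445}$ ($V = \frac{1 + 17 \cdot 445}{2 \cdot 445} = \frac{1}{2} \cdot \frac{1}{445} \left(1 + 7565\right) = \frac{1}{2} \cdot \frac{1}{445} \cdot 7566 = \frac{3783}{445} \approx 8.5011$)
$\frac{398 \cdot 429 + 177}{V} = \frac{398 \cdot 429 + 177}{\frac{3783}{445}} = \left(170742 + 177\right) \frac{445}{3783} = 170919 \cdot \frac{445}{3783} = \frac{25352985}{1261}$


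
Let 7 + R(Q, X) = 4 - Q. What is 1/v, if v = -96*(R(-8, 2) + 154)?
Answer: -1/15264 ≈ -6.5514e-5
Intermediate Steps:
R(Q, X) = -3 - Q (R(Q, X) = -7 + (4 - Q) = -3 - Q)
v = -15264 (v = -96*((-3 - 1*(-8)) + 154) = -96*((-3 + 8) + 154) = -96*(5 + 154) = -96*159 = -15264)
1/v = 1/(-15264) = -1/15264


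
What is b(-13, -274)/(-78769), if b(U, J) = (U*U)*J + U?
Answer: 46319/78769 ≈ 0.58804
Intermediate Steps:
b(U, J) = U + J*U² (b(U, J) = U²*J + U = J*U² + U = U + J*U²)
b(-13, -274)/(-78769) = -13*(1 - 274*(-13))/(-78769) = -13*(1 + 3562)*(-1/78769) = -13*3563*(-1/78769) = -46319*(-1/78769) = 46319/78769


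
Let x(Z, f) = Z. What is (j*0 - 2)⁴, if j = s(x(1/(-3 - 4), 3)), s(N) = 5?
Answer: 16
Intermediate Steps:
j = 5
(j*0 - 2)⁴ = (5*0 - 2)⁴ = (0 - 2)⁴ = (-2)⁴ = 16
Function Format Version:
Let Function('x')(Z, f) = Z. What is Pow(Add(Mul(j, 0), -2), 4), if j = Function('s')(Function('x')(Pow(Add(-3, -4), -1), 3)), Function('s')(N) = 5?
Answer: 16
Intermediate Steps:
j = 5
Pow(Add(Mul(j, 0), -2), 4) = Pow(Add(Mul(5, 0), -2), 4) = Pow(Add(0, -2), 4) = Pow(-2, 4) = 16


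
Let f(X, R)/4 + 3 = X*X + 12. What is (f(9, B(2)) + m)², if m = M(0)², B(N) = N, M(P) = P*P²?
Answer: 129600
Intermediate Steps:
M(P) = P³
f(X, R) = 36 + 4*X² (f(X, R) = -12 + 4*(X*X + 12) = -12 + 4*(X² + 12) = -12 + 4*(12 + X²) = -12 + (48 + 4*X²) = 36 + 4*X²)
m = 0 (m = (0³)² = 0² = 0)
(f(9, B(2)) + m)² = ((36 + 4*9²) + 0)² = ((36 + 4*81) + 0)² = ((36 + 324) + 0)² = (360 + 0)² = 360² = 129600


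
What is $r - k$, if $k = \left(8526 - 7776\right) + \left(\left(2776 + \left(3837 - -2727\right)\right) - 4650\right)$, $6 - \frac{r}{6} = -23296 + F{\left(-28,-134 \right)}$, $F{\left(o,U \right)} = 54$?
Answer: $134048$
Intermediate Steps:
$r = 139488$ ($r = 36 - 6 \left(-23296 + 54\right) = 36 - -139452 = 36 + 139452 = 139488$)
$k = 5440$ ($k = 750 + \left(\left(2776 + \left(3837 + 2727\right)\right) - 4650\right) = 750 + \left(\left(2776 + 6564\right) - 4650\right) = 750 + \left(9340 - 4650\right) = 750 + 4690 = 5440$)
$r - k = 139488 - 5440 = 134048$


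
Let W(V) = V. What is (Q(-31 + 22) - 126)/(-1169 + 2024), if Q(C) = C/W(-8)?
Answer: -111/760 ≈ -0.14605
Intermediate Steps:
Q(C) = -C/8 (Q(C) = C/(-8) = C*(-1/8) = -C/8)
(Q(-31 + 22) - 126)/(-1169 + 2024) = (-(-31 + 22)/8 - 126)/(-1169 + 2024) = (-1/8*(-9) - 126)/855 = (9/8 - 126)*(1/855) = -999/8*1/855 = -111/760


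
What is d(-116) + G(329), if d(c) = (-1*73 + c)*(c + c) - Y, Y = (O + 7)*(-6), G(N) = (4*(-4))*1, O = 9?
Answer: 43928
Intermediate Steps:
G(N) = -16 (G(N) = -16*1 = -16)
Y = -96 (Y = (9 + 7)*(-6) = 16*(-6) = -96)
d(c) = 96 + 2*c*(-73 + c) (d(c) = (-1*73 + c)*(c + c) - 1*(-96) = (-73 + c)*(2*c) + 96 = 2*c*(-73 + c) + 96 = 96 + 2*c*(-73 + c))
d(-116) + G(329) = (96 - 146*(-116) + 2*(-116)²) - 16 = (96 + 16936 + 2*13456) - 16 = (96 + 16936 + 26912) - 16 = 43944 - 16 = 43928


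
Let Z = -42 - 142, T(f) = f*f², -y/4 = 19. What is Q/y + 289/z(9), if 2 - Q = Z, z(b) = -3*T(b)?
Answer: -214373/83106 ≈ -2.5795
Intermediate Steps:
y = -76 (y = -4*19 = -76)
T(f) = f³
Z = -184
z(b) = -3*b³
Q = 186 (Q = 2 - 1*(-184) = 2 + 184 = 186)
Q/y + 289/z(9) = 186/(-76) + 289/((-3*9³)) = 186*(-1/76) + 289/((-3*729)) = -93/38 + 289/(-2187) = -93/38 + 289*(-1/2187) = -93/38 - 289/2187 = -214373/83106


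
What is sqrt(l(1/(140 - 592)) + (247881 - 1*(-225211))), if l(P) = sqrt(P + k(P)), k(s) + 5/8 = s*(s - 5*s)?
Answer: sqrt(24163646992 + 113*I*sqrt(128146))/226 ≈ 687.82 + 0.00057572*I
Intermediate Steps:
k(s) = -5/8 - 4*s**2 (k(s) = -5/8 + s*(s - 5*s) = -5/8 + s*(-4*s) = -5/8 - 4*s**2)
l(P) = sqrt(-5/8 + P - 4*P**2) (l(P) = sqrt(P + (-5/8 - 4*P**2)) = sqrt(-5/8 + P - 4*P**2))
sqrt(l(1/(140 - 592)) + (247881 - 1*(-225211))) = sqrt(sqrt(-10 - 64/(140 - 592)**2 + 16/(140 - 592))/4 + (247881 - 1*(-225211))) = sqrt(sqrt(-10 - 64*(1/(-452))**2 + 16/(-452))/4 + (247881 + 225211)) = sqrt(sqrt(-10 - 64*(-1/452)**2 + 16*(-1/452))/4 + 473092) = sqrt(sqrt(-10 - 64*1/204304 - 4/113)/4 + 473092) = sqrt(sqrt(-10 - 4/12769 - 4/113)/4 + 473092) = sqrt(sqrt(-128146/12769)/4 + 473092) = sqrt((I*sqrt(128146)/113)/4 + 473092) = sqrt(I*sqrt(128146)/452 + 473092) = sqrt(473092 + I*sqrt(128146)/452)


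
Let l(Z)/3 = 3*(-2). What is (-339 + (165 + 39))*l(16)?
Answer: 2430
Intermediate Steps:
l(Z) = -18 (l(Z) = 3*(3*(-2)) = 3*(-6) = -18)
(-339 + (165 + 39))*l(16) = (-339 + (165 + 39))*(-18) = (-339 + 204)*(-18) = -135*(-18) = 2430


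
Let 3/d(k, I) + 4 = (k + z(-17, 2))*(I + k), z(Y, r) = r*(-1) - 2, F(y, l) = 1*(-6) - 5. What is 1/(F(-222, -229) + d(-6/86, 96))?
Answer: -729271/8027528 ≈ -0.090846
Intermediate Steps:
F(y, l) = -11 (F(y, l) = -6 - 5 = -11)
z(Y, r) = -2 - r (z(Y, r) = -r - 2 = -2 - r)
d(k, I) = 3/(-4 + (-4 + k)*(I + k)) (d(k, I) = 3/(-4 + (k + (-2 - 1*2))*(I + k)) = 3/(-4 + (k + (-2 - 2))*(I + k)) = 3/(-4 + (k - 4)*(I + k)) = 3/(-4 + (-4 + k)*(I + k)))
1/(F(-222, -229) + d(-6/86, 96)) = 1/(-11 + 3/(-4 + (-6/86)**2 - 4*96 - (-24)/86 + 96*(-6/86))) = 1/(-11 + 3/(-4 + (-6*1/86)**2 - 384 - (-24)/86 + 96*(-6*1/86))) = 1/(-11 + 3/(-4 + (-3/43)**2 - 384 - 4*(-3/43) + 96*(-3/43))) = 1/(-11 + 3/(-4 + 9/1849 - 384 + 12/43 - 288/43)) = 1/(-11 + 3/(-729271/1849)) = 1/(-11 + 3*(-1849/729271)) = 1/(-11 - 5547/729271) = 1/(-8027528/729271) = -729271/8027528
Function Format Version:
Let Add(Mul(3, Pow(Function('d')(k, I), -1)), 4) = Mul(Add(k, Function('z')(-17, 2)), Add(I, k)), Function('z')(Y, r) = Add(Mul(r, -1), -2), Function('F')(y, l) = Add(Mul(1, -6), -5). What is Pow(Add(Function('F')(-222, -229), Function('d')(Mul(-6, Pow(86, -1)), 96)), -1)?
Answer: Rational(-729271, 8027528) ≈ -0.090846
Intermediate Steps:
Function('F')(y, l) = -11 (Function('F')(y, l) = Add(-6, -5) = -11)
Function('z')(Y, r) = Add(-2, Mul(-1, r)) (Function('z')(Y, r) = Add(Mul(-1, r), -2) = Add(-2, Mul(-1, r)))
Function('d')(k, I) = Mul(3, Pow(Add(-4, Mul(Add(-4, k), Add(I, k))), -1)) (Function('d')(k, I) = Mul(3, Pow(Add(-4, Mul(Add(k, Add(-2, Mul(-1, 2))), Add(I, k))), -1)) = Mul(3, Pow(Add(-4, Mul(Add(k, Add(-2, -2)), Add(I, k))), -1)) = Mul(3, Pow(Add(-4, Mul(Add(k, -4), Add(I, k))), -1)) = Mul(3, Pow(Add(-4, Mul(Add(-4, k), Add(I, k))), -1)))
Pow(Add(Function('F')(-222, -229), Function('d')(Mul(-6, Pow(86, -1)), 96)), -1) = Pow(Add(-11, Mul(3, Pow(Add(-4, Pow(Mul(-6, Pow(86, -1)), 2), Mul(-4, 96), Mul(-4, Mul(-6, Pow(86, -1))), Mul(96, Mul(-6, Pow(86, -1)))), -1))), -1) = Pow(Add(-11, Mul(3, Pow(Add(-4, Pow(Mul(-6, Rational(1, 86)), 2), -384, Mul(-4, Mul(-6, Rational(1, 86))), Mul(96, Mul(-6, Rational(1, 86)))), -1))), -1) = Pow(Add(-11, Mul(3, Pow(Add(-4, Pow(Rational(-3, 43), 2), -384, Mul(-4, Rational(-3, 43)), Mul(96, Rational(-3, 43))), -1))), -1) = Pow(Add(-11, Mul(3, Pow(Add(-4, Rational(9, 1849), -384, Rational(12, 43), Rational(-288, 43)), -1))), -1) = Pow(Add(-11, Mul(3, Pow(Rational(-729271, 1849), -1))), -1) = Pow(Add(-11, Mul(3, Rational(-1849, 729271))), -1) = Pow(Add(-11, Rational(-5547, 729271)), -1) = Pow(Rational(-8027528, 729271), -1) = Rational(-729271, 8027528)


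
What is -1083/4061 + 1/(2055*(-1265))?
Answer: -2815343786/10556874075 ≈ -0.26668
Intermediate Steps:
-1083/4061 + 1/(2055*(-1265)) = -1083*1/4061 + (1/2055)*(-1/1265) = -1083/4061 - 1/2599575 = -2815343786/10556874075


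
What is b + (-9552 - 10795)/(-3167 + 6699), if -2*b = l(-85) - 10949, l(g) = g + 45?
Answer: 19386227/3532 ≈ 5488.7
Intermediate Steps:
l(g) = 45 + g
b = 10989/2 (b = -((45 - 85) - 10949)/2 = -(-40 - 10949)/2 = -1/2*(-10989) = 10989/2 ≈ 5494.5)
b + (-9552 - 10795)/(-3167 + 6699) = 10989/2 + (-9552 - 10795)/(-3167 + 6699) = 10989/2 - 20347/3532 = 19386227/3532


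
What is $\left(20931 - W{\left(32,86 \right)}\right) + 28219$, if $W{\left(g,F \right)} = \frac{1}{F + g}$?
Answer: $\frac{5799699}{118} \approx 49150.0$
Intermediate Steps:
$\left(20931 - W{\left(32,86 \right)}\right) + 28219 = \left(20931 - \frac{1}{86 + 32}\right) + 28219 = \left(20931 - \frac{1}{118}\right) + 28219 = \frac{2469857}{118} + 28219 = \frac{5799699}{118}$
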